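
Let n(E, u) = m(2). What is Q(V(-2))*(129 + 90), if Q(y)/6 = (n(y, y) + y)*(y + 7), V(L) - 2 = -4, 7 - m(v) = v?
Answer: 19710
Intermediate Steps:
m(v) = 7 - v
V(L) = -2 (V(L) = 2 - 4 = -2)
n(E, u) = 5 (n(E, u) = 7 - 1*2 = 7 - 2 = 5)
Q(y) = 6*(5 + y)*(7 + y) (Q(y) = 6*((5 + y)*(y + 7)) = 6*((5 + y)*(7 + y)) = 6*(5 + y)*(7 + y))
Q(V(-2))*(129 + 90) = (210 + 6*(-2)² + 72*(-2))*(129 + 90) = (210 + 6*4 - 144)*219 = (210 + 24 - 144)*219 = 90*219 = 19710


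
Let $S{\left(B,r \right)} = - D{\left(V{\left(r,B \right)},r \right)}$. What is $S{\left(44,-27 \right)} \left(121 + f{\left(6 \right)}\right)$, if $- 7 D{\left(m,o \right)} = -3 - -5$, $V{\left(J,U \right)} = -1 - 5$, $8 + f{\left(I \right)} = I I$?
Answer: $\frac{298}{7} \approx 42.571$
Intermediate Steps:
$f{\left(I \right)} = -8 + I^{2}$ ($f{\left(I \right)} = -8 + I I = -8 + I^{2}$)
$V{\left(J,U \right)} = -6$
$D{\left(m,o \right)} = - \frac{2}{7}$ ($D{\left(m,o \right)} = - \frac{-3 - -5}{7} = - \frac{-3 + 5}{7} = \left(- \frac{1}{7}\right) 2 = - \frac{2}{7}$)
$S{\left(B,r \right)} = \frac{2}{7}$ ($S{\left(B,r \right)} = \left(-1\right) \left(- \frac{2}{7}\right) = \frac{2}{7}$)
$S{\left(44,-27 \right)} \left(121 + f{\left(6 \right)}\right) = \frac{2 \left(121 - \left(8 - 6^{2}\right)\right)}{7} = \frac{2 \left(121 + \left(-8 + 36\right)\right)}{7} = \frac{2 \left(121 + 28\right)}{7} = \frac{2}{7} \cdot 149 = \frac{298}{7}$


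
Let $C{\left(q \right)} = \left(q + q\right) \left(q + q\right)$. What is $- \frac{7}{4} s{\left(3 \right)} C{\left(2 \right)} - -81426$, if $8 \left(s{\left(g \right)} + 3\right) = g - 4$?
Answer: $\frac{163027}{2} \approx 81514.0$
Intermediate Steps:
$C{\left(q \right)} = 4 q^{2}$ ($C{\left(q \right)} = 2 q 2 q = 4 q^{2}$)
$s{\left(g \right)} = - \frac{7}{2} + \frac{g}{8}$ ($s{\left(g \right)} = -3 + \frac{g - 4}{8} = -3 + \frac{-4 + g}{8} = -3 + \left(- \frac{1}{2} + \frac{g}{8}\right) = - \frac{7}{2} + \frac{g}{8}$)
$- \frac{7}{4} s{\left(3 \right)} C{\left(2 \right)} - -81426 = - \frac{7}{4} \left(- \frac{7}{2} + \frac{1}{8} \cdot 3\right) 4 \cdot 2^{2} - -81426 = \left(-7\right) \frac{1}{4} \left(- \frac{7}{2} + \frac{3}{8}\right) 4 \cdot 4 + 81426 = \left(- \frac{7}{4}\right) \left(- \frac{25}{8}\right) 16 + 81426 = \frac{175}{32} \cdot 16 + 81426 = \frac{175}{2} + 81426 = \frac{163027}{2}$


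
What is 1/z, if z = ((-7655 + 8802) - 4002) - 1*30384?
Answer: -1/33239 ≈ -3.0085e-5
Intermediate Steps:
z = -33239 (z = (1147 - 4002) - 30384 = -2855 - 30384 = -33239)
1/z = 1/(-33239) = -1/33239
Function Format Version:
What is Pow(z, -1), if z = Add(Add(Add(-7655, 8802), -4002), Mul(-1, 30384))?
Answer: Rational(-1, 33239) ≈ -3.0085e-5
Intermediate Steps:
z = -33239 (z = Add(Add(1147, -4002), -30384) = Add(-2855, -30384) = -33239)
Pow(z, -1) = Pow(-33239, -1) = Rational(-1, 33239)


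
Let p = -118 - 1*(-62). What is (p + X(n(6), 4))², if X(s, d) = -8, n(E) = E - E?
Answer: 4096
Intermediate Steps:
n(E) = 0
p = -56 (p = -118 + 62 = -56)
(p + X(n(6), 4))² = (-56 - 8)² = (-64)² = 4096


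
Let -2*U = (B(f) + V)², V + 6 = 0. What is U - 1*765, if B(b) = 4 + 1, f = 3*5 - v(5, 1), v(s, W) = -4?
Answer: -1531/2 ≈ -765.50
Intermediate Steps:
V = -6 (V = -6 + 0 = -6)
f = 19 (f = 3*5 - 1*(-4) = 15 + 4 = 19)
B(b) = 5
U = -½ (U = -(5 - 6)²/2 = -½*(-1)² = -½*1 = -½ ≈ -0.50000)
U - 1*765 = -½ - 1*765 = -½ - 765 = -1531/2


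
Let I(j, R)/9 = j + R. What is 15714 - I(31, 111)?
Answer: 14436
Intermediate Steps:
I(j, R) = 9*R + 9*j (I(j, R) = 9*(j + R) = 9*(R + j) = 9*R + 9*j)
15714 - I(31, 111) = 15714 - (9*111 + 9*31) = 15714 - (999 + 279) = 15714 - 1*1278 = 15714 - 1278 = 14436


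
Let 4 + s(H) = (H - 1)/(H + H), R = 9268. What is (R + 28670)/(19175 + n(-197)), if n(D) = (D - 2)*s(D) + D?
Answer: 7473786/3875777 ≈ 1.9283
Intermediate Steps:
s(H) = -4 + (-1 + H)/(2*H) (s(H) = -4 + (H - 1)/(H + H) = -4 + (-1 + H)/((2*H)) = -4 + (-1 + H)*(1/(2*H)) = -4 + (-1 + H)/(2*H))
n(D) = D + (-1 - 7*D)*(-2 + D)/(2*D) (n(D) = (D - 2)*((-1 - 7*D)/(2*D)) + D = (-2 + D)*((-1 - 7*D)/(2*D)) + D = (-1 - 7*D)*(-2 + D)/(2*D) + D = D + (-1 - 7*D)*(-2 + D)/(2*D))
(R + 28670)/(19175 + n(-197)) = (9268 + 28670)/(19175 + (13/2 + 1/(-197) - 5/2*(-197))) = 37938/(19175 + (13/2 - 1/197 + 985/2)) = 37938/(19175 + 98302/197) = 37938/(3875777/197) = 37938*(197/3875777) = 7473786/3875777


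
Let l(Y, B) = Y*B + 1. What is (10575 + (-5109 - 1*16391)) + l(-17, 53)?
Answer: -11825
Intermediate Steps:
l(Y, B) = 1 + B*Y (l(Y, B) = B*Y + 1 = 1 + B*Y)
(10575 + (-5109 - 1*16391)) + l(-17, 53) = (10575 + (-5109 - 1*16391)) + (1 + 53*(-17)) = (10575 + (-5109 - 16391)) + (1 - 901) = (10575 - 21500) - 900 = -10925 - 900 = -11825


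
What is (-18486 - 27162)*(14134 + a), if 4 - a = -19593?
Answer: -1539752688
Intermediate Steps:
a = 19597 (a = 4 - 1*(-19593) = 4 + 19593 = 19597)
(-18486 - 27162)*(14134 + a) = (-18486 - 27162)*(14134 + 19597) = -45648*33731 = -1539752688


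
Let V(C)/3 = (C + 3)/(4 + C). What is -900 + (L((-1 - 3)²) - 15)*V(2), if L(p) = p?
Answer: -1795/2 ≈ -897.50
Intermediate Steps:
V(C) = 3*(3 + C)/(4 + C) (V(C) = 3*((C + 3)/(4 + C)) = 3*((3 + C)/(4 + C)) = 3*(3 + C)/(4 + C))
-900 + (L((-1 - 3)²) - 15)*V(2) = -900 + ((-1 - 3)² - 15)*(3*(3 + 2)/(4 + 2)) = -900 + ((-4)² - 15)*(3*5/6) = -900 + (16 - 15)*(3*(⅙)*5) = -900 + 1*(5/2) = -900 + 5/2 = -1795/2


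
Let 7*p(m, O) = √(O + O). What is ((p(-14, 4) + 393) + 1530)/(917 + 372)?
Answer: 1923/1289 + 2*√2/9023 ≈ 1.4922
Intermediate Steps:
p(m, O) = √2*√O/7 (p(m, O) = √(O + O)/7 = √(2*O)/7 = (√2*√O)/7 = √2*√O/7)
((p(-14, 4) + 393) + 1530)/(917 + 372) = ((√2*√4/7 + 393) + 1530)/(917 + 372) = (((⅐)*√2*2 + 393) + 1530)/1289 = ((2*√2/7 + 393) + 1530)*(1/1289) = ((393 + 2*√2/7) + 1530)*(1/1289) = (1923 + 2*√2/7)*(1/1289) = 1923/1289 + 2*√2/9023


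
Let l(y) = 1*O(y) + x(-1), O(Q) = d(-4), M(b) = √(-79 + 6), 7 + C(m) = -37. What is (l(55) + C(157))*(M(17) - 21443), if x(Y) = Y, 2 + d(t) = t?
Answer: 1093593 - 51*I*√73 ≈ 1.0936e+6 - 435.74*I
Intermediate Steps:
d(t) = -2 + t
C(m) = -44 (C(m) = -7 - 37 = -44)
M(b) = I*√73 (M(b) = √(-73) = I*√73)
O(Q) = -6 (O(Q) = -2 - 4 = -6)
l(y) = -7 (l(y) = 1*(-6) - 1 = -6 - 1 = -7)
(l(55) + C(157))*(M(17) - 21443) = (-7 - 44)*(I*√73 - 21443) = -51*(-21443 + I*√73) = 1093593 - 51*I*√73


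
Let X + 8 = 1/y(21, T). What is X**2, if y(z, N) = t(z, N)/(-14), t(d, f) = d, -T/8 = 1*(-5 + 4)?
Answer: 676/9 ≈ 75.111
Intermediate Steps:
T = 8 (T = -8*(-5 + 4) = -8*(-1) = 8)
y(z, N) = -z/14 (y(z, N) = z/(-14) = z*(-1/14) = -z/14)
X = -26/3 (X = -8 + 1/(-1/14*21) = -8 + 1/(-3/2) = -8 - 2/3 = -26/3 ≈ -8.6667)
X**2 = (-26/3)**2 = 676/9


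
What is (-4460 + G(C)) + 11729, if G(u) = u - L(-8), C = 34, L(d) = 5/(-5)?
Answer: 7304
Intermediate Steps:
L(d) = -1 (L(d) = 5*(-⅕) = -1)
G(u) = 1 + u (G(u) = u - 1*(-1) = u + 1 = 1 + u)
(-4460 + G(C)) + 11729 = (-4460 + (1 + 34)) + 11729 = (-4460 + 35) + 11729 = -4425 + 11729 = 7304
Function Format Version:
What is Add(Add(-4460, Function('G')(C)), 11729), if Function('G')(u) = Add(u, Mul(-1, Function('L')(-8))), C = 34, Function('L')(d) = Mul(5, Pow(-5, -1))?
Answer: 7304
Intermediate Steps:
Function('L')(d) = -1 (Function('L')(d) = Mul(5, Rational(-1, 5)) = -1)
Function('G')(u) = Add(1, u) (Function('G')(u) = Add(u, Mul(-1, -1)) = Add(u, 1) = Add(1, u))
Add(Add(-4460, Function('G')(C)), 11729) = Add(Add(-4460, Add(1, 34)), 11729) = Add(Add(-4460, 35), 11729) = Add(-4425, 11729) = 7304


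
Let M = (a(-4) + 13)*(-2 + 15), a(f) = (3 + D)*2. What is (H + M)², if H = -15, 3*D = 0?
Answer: 53824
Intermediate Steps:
D = 0 (D = (⅓)*0 = 0)
a(f) = 6 (a(f) = (3 + 0)*2 = 3*2 = 6)
M = 247 (M = (6 + 13)*(-2 + 15) = 19*13 = 247)
(H + M)² = (-15 + 247)² = 232² = 53824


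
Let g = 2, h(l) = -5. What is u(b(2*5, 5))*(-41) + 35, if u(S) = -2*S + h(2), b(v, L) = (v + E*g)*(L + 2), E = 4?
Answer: 10572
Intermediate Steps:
b(v, L) = (2 + L)*(8 + v) (b(v, L) = (v + 4*2)*(L + 2) = (v + 8)*(2 + L) = (8 + v)*(2 + L) = (2 + L)*(8 + v))
u(S) = -5 - 2*S (u(S) = -2*S - 5 = -5 - 2*S)
u(b(2*5, 5))*(-41) + 35 = (-5 - 2*(16 + 2*(2*5) + 8*5 + 5*(2*5)))*(-41) + 35 = (-5 - 2*(16 + 2*10 + 40 + 5*10))*(-41) + 35 = (-5 - 2*(16 + 20 + 40 + 50))*(-41) + 35 = (-5 - 2*126)*(-41) + 35 = (-5 - 252)*(-41) + 35 = -257*(-41) + 35 = 10537 + 35 = 10572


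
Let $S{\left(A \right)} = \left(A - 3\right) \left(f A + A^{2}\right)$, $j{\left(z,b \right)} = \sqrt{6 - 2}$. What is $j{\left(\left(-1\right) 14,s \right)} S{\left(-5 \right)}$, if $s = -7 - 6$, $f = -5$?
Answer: $-800$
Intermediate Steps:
$s = -13$
$j{\left(z,b \right)} = 2$ ($j{\left(z,b \right)} = \sqrt{4} = 2$)
$S{\left(A \right)} = \left(-3 + A\right) \left(A^{2} - 5 A\right)$ ($S{\left(A \right)} = \left(A - 3\right) \left(- 5 A + A^{2}\right) = \left(-3 + A\right) \left(A^{2} - 5 A\right)$)
$j{\left(\left(-1\right) 14,s \right)} S{\left(-5 \right)} = 2 \left(- 5 \left(15 + \left(-5\right)^{2} - -40\right)\right) = 2 \left(- 5 \left(15 + 25 + 40\right)\right) = 2 \left(\left(-5\right) 80\right) = 2 \left(-400\right) = -800$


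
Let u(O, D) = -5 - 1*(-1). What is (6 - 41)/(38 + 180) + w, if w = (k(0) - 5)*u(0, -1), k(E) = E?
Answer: 4325/218 ≈ 19.839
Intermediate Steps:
u(O, D) = -4 (u(O, D) = -5 + 1 = -4)
w = 20 (w = (0 - 5)*(-4) = -5*(-4) = 20)
(6 - 41)/(38 + 180) + w = (6 - 41)/(38 + 180) + 20 = -35/218 + 20 = 4325/218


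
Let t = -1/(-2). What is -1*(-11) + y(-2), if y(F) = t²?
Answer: 45/4 ≈ 11.250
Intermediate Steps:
t = ½ (t = -1*(-½) = ½ ≈ 0.50000)
y(F) = ¼ (y(F) = (½)² = ¼)
-1*(-11) + y(-2) = -1*(-11) + ¼ = 11 + ¼ = 45/4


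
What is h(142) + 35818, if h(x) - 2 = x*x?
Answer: 55984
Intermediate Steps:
h(x) = 2 + x² (h(x) = 2 + x*x = 2 + x²)
h(142) + 35818 = (2 + 142²) + 35818 = (2 + 20164) + 35818 = 20166 + 35818 = 55984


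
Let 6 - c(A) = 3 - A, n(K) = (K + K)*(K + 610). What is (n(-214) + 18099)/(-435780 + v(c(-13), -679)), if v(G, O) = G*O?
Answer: 151389/428990 ≈ 0.35290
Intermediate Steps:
n(K) = 2*K*(610 + K) (n(K) = (2*K)*(610 + K) = 2*K*(610 + K))
c(A) = 3 + A (c(A) = 6 - (3 - A) = 6 + (-3 + A) = 3 + A)
(n(-214) + 18099)/(-435780 + v(c(-13), -679)) = (2*(-214)*(610 - 214) + 18099)/(-435780 + (3 - 13)*(-679)) = (2*(-214)*396 + 18099)/(-435780 - 10*(-679)) = (-169488 + 18099)/(-435780 + 6790) = -151389/(-428990) = -151389*(-1/428990) = 151389/428990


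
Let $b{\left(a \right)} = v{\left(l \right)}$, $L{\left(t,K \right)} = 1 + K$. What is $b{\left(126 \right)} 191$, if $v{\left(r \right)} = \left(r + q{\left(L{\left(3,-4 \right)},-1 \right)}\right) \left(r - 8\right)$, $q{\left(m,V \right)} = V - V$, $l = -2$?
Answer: $3820$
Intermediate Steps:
$q{\left(m,V \right)} = 0$
$v{\left(r \right)} = r \left(-8 + r\right)$ ($v{\left(r \right)} = \left(r + 0\right) \left(r - 8\right) = r \left(-8 + r\right)$)
$b{\left(a \right)} = 20$ ($b{\left(a \right)} = - 2 \left(-8 - 2\right) = \left(-2\right) \left(-10\right) = 20$)
$b{\left(126 \right)} 191 = 20 \cdot 191 = 3820$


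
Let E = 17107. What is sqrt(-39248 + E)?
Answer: I*sqrt(22141) ≈ 148.8*I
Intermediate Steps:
sqrt(-39248 + E) = sqrt(-39248 + 17107) = sqrt(-22141) = I*sqrt(22141)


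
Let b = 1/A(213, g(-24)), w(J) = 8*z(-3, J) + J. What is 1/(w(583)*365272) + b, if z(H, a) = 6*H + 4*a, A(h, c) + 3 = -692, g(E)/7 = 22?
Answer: -1394973629/969506768760 ≈ -0.0014388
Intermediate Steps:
g(E) = 154 (g(E) = 7*22 = 154)
A(h, c) = -695 (A(h, c) = -3 - 692 = -695)
z(H, a) = 4*a + 6*H
w(J) = -144 + 33*J (w(J) = 8*(4*J + 6*(-3)) + J = 8*(4*J - 18) + J = 8*(-18 + 4*J) + J = (-144 + 32*J) + J = -144 + 33*J)
b = -1/695 (b = 1/(-695) = -1/695 ≈ -0.0014388)
1/(w(583)*365272) + b = 1/((-144 + 33*583)*365272) - 1/695 = (1/365272)/(-144 + 19239) - 1/695 = (1/365272)/19095 - 1/695 = (1/19095)*(1/365272) - 1/695 = 1/6974868840 - 1/695 = -1394973629/969506768760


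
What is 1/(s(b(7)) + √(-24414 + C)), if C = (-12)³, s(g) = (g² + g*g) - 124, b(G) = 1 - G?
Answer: -26/14423 - I*√26142/28846 ≈ -0.0018027 - 0.0056051*I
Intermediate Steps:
s(g) = -124 + 2*g² (s(g) = (g² + g²) - 124 = 2*g² - 124 = -124 + 2*g²)
C = -1728
1/(s(b(7)) + √(-24414 + C)) = 1/((-124 + 2*(1 - 1*7)²) + √(-24414 - 1728)) = 1/((-124 + 2*(1 - 7)²) + √(-26142)) = 1/((-124 + 2*(-6)²) + I*√26142) = 1/((-124 + 2*36) + I*√26142) = 1/((-124 + 72) + I*√26142) = 1/(-52 + I*√26142)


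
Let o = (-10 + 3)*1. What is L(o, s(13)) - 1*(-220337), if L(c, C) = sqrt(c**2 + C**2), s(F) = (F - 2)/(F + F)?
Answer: 220337 + sqrt(33245)/26 ≈ 2.2034e+5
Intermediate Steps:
o = -7 (o = -7*1 = -7)
s(F) = (-2 + F)/(2*F) (s(F) = (-2 + F)/((2*F)) = (-2 + F)*(1/(2*F)) = (-2 + F)/(2*F))
L(c, C) = sqrt(C**2 + c**2)
L(o, s(13)) - 1*(-220337) = sqrt(((1/2)*(-2 + 13)/13)**2 + (-7)**2) - 1*(-220337) = sqrt(((1/2)*(1/13)*11)**2 + 49) + 220337 = sqrt((11/26)**2 + 49) + 220337 = sqrt(121/676 + 49) + 220337 = sqrt(33245/676) + 220337 = sqrt(33245)/26 + 220337 = 220337 + sqrt(33245)/26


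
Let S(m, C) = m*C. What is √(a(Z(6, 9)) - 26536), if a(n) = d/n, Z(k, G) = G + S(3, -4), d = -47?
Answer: I*√238683/3 ≈ 162.85*I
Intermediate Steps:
S(m, C) = C*m
Z(k, G) = -12 + G (Z(k, G) = G - 4*3 = G - 12 = -12 + G)
a(n) = -47/n
√(a(Z(6, 9)) - 26536) = √(-47/(-12 + 9) - 26536) = √(-47/(-3) - 26536) = √(-47*(-⅓) - 26536) = √(47/3 - 26536) = √(-79561/3) = I*√238683/3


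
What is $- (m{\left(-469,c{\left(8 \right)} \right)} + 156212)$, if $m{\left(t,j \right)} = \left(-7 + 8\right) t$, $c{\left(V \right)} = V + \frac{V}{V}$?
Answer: $-155743$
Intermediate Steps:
$c{\left(V \right)} = 1 + V$ ($c{\left(V \right)} = V + 1 = 1 + V$)
$m{\left(t,j \right)} = t$ ($m{\left(t,j \right)} = 1 t = t$)
$- (m{\left(-469,c{\left(8 \right)} \right)} + 156212) = - (-469 + 156212) = \left(-1\right) 155743 = -155743$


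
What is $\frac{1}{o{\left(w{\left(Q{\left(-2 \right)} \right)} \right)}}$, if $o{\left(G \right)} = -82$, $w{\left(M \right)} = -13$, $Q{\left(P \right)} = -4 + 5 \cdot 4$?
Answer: $- \frac{1}{82} \approx -0.012195$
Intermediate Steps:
$Q{\left(P \right)} = 16$ ($Q{\left(P \right)} = -4 + 20 = 16$)
$\frac{1}{o{\left(w{\left(Q{\left(-2 \right)} \right)} \right)}} = \frac{1}{-82} = - \frac{1}{82}$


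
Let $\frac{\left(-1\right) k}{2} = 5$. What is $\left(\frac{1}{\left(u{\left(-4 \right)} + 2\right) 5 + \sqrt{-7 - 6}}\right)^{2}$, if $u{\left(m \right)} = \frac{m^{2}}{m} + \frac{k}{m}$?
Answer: $\frac{4}{\left(5 + 2 i \sqrt{13}\right)^{2}} \approx -0.018216 - 0.04865 i$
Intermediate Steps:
$k = -10$ ($k = \left(-2\right) 5 = -10$)
$u{\left(m \right)} = m - \frac{10}{m}$ ($u{\left(m \right)} = \frac{m^{2}}{m} - \frac{10}{m} = m - \frac{10}{m}$)
$\left(\frac{1}{\left(u{\left(-4 \right)} + 2\right) 5 + \sqrt{-7 - 6}}\right)^{2} = \left(\frac{1}{\left(\left(-4 - \frac{10}{-4}\right) + 2\right) 5 + \sqrt{-7 - 6}}\right)^{2} = \left(\frac{1}{\left(\left(-4 - - \frac{5}{2}\right) + 2\right) 5 + \sqrt{-13}}\right)^{2} = \left(\frac{1}{\left(\left(-4 + \frac{5}{2}\right) + 2\right) 5 + i \sqrt{13}}\right)^{2} = \left(\frac{1}{\left(- \frac{3}{2} + 2\right) 5 + i \sqrt{13}}\right)^{2} = \left(\frac{1}{\frac{1}{2} \cdot 5 + i \sqrt{13}}\right)^{2} = \left(\frac{1}{\frac{5}{2} + i \sqrt{13}}\right)^{2} = \frac{1}{\left(\frac{5}{2} + i \sqrt{13}\right)^{2}}$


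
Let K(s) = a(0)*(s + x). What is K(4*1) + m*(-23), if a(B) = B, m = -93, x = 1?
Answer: 2139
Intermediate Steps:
K(s) = 0 (K(s) = 0*(s + 1) = 0*(1 + s) = 0)
K(4*1) + m*(-23) = 0 - 93*(-23) = 0 + 2139 = 2139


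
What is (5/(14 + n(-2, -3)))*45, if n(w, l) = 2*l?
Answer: 225/8 ≈ 28.125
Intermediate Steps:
(5/(14 + n(-2, -3)))*45 = (5/(14 + 2*(-3)))*45 = (5/(14 - 6))*45 = (5/8)*45 = 225/8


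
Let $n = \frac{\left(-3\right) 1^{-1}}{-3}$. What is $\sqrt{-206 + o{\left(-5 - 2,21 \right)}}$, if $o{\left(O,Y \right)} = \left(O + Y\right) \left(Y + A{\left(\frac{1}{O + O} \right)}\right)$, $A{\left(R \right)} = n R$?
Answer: $\sqrt{87} \approx 9.3274$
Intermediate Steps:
$n = 1$ ($n = \left(-3\right) 1 \left(- \frac{1}{3}\right) = \left(-3\right) \left(- \frac{1}{3}\right) = 1$)
$A{\left(R \right)} = R$ ($A{\left(R \right)} = 1 R = R$)
$o{\left(O,Y \right)} = \left(O + Y\right) \left(Y + \frac{1}{2 O}\right)$ ($o{\left(O,Y \right)} = \left(O + Y\right) \left(Y + \frac{1}{O + O}\right) = \left(O + Y\right) \left(Y + \frac{1}{2 O}\right)$)
$\sqrt{-206 + o{\left(-5 - 2,21 \right)}} = \sqrt{-206 + \left(\frac{1}{2} + 21^{2} + \left(-5 - 2\right) 21 + \frac{1}{2} \cdot 21 \frac{1}{-5 - 2}\right)} = \sqrt{-206 + \left(\frac{1}{2} + 441 - 147 + \frac{1}{2} \cdot 21 \frac{1}{-7}\right)} = \sqrt{-206 + \left(\frac{1}{2} + 441 - 147 + \frac{1}{2} \cdot 21 \left(- \frac{1}{7}\right)\right)} = \sqrt{-206 + \left(\frac{1}{2} + 441 - 147 - \frac{3}{2}\right)} = \sqrt{-206 + 293} = \sqrt{87}$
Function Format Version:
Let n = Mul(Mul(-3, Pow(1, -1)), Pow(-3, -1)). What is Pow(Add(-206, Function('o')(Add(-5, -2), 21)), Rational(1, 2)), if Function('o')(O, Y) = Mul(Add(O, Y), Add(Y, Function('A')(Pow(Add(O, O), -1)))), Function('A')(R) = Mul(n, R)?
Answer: Pow(87, Rational(1, 2)) ≈ 9.3274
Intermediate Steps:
n = 1 (n = Mul(Mul(-3, 1), Rational(-1, 3)) = Mul(-3, Rational(-1, 3)) = 1)
Function('A')(R) = R (Function('A')(R) = Mul(1, R) = R)
Function('o')(O, Y) = Mul(Add(O, Y), Add(Y, Mul(Rational(1, 2), Pow(O, -1)))) (Function('o')(O, Y) = Mul(Add(O, Y), Add(Y, Pow(Add(O, O), -1))) = Mul(Add(O, Y), Add(Y, Pow(Mul(2, O), -1))) = Mul(Add(O, Y), Add(Y, Mul(Rational(1, 2), Pow(O, -1)))))
Pow(Add(-206, Function('o')(Add(-5, -2), 21)), Rational(1, 2)) = Pow(Add(-206, Add(Rational(1, 2), Pow(21, 2), Mul(Add(-5, -2), 21), Mul(Rational(1, 2), 21, Pow(Add(-5, -2), -1)))), Rational(1, 2)) = Pow(Add(-206, Add(Rational(1, 2), 441, Mul(-7, 21), Mul(Rational(1, 2), 21, Pow(-7, -1)))), Rational(1, 2)) = Pow(Add(-206, Add(Rational(1, 2), 441, -147, Mul(Rational(1, 2), 21, Rational(-1, 7)))), Rational(1, 2)) = Pow(Add(-206, Add(Rational(1, 2), 441, -147, Rational(-3, 2))), Rational(1, 2)) = Pow(Add(-206, 293), Rational(1, 2)) = Pow(87, Rational(1, 2))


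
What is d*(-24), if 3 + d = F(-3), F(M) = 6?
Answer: -72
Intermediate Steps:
d = 3 (d = -3 + 6 = 3)
d*(-24) = 3*(-24) = -72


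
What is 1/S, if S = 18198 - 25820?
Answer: -1/7622 ≈ -0.00013120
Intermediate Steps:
S = -7622
1/S = 1/(-7622) = -1/7622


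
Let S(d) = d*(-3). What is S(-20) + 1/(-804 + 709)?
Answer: 5699/95 ≈ 59.990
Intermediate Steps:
S(d) = -3*d
S(-20) + 1/(-804 + 709) = -3*(-20) + 1/(-804 + 709) = 60 + 1/(-95) = 60 - 1/95 = 5699/95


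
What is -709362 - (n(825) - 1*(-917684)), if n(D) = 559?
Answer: -1627605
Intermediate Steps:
-709362 - (n(825) - 1*(-917684)) = -709362 - (559 - 1*(-917684)) = -709362 - (559 + 917684) = -709362 - 1*918243 = -709362 - 918243 = -1627605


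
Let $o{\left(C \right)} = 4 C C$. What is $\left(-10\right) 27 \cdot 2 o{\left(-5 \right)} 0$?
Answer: $0$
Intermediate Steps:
$o{\left(C \right)} = 4 C^{2}$
$\left(-10\right) 27 \cdot 2 o{\left(-5 \right)} 0 = \left(-10\right) 27 \cdot 2 \cdot 4 \left(-5\right)^{2} \cdot 0 = - 270 \cdot 2 \cdot 4 \cdot 25 \cdot 0 = - 270 \cdot 2 \cdot 100 \cdot 0 = - 270 \cdot 200 \cdot 0 = \left(-270\right) 0 = 0$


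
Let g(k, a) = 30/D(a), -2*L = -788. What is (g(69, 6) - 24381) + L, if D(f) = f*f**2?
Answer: -863527/36 ≈ -23987.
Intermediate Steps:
D(f) = f**3
L = 394 (L = -1/2*(-788) = 394)
g(k, a) = 30/a**3 (g(k, a) = 30/(a**3) = 30/a**3)
(g(69, 6) - 24381) + L = (30/6**3 - 24381) + 394 = (30*(1/216) - 24381) + 394 = (5/36 - 24381) + 394 = -877711/36 + 394 = -863527/36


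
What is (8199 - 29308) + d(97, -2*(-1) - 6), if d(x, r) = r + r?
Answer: -21117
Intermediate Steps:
d(x, r) = 2*r
(8199 - 29308) + d(97, -2*(-1) - 6) = (8199 - 29308) + 2*(-2*(-1) - 6) = -21109 + 2*(2 - 6) = -21109 + 2*(-4) = -21109 - 8 = -21117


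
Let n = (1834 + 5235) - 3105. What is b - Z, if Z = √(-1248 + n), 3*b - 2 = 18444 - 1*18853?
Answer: -407/3 - 2*√679 ≈ -187.78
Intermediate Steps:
n = 3964 (n = 7069 - 3105 = 3964)
b = -407/3 (b = ⅔ + (18444 - 1*18853)/3 = ⅔ + (18444 - 18853)/3 = ⅔ + (⅓)*(-409) = ⅔ - 409/3 = -407/3 ≈ -135.67)
Z = 2*√679 (Z = √(-1248 + 3964) = √2716 = 2*√679 ≈ 52.115)
b - Z = -407/3 - 2*√679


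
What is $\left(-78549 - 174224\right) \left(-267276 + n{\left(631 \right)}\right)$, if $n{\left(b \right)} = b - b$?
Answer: $67560156348$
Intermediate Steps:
$n{\left(b \right)} = 0$
$\left(-78549 - 174224\right) \left(-267276 + n{\left(631 \right)}\right) = \left(-78549 - 174224\right) \left(-267276 + 0\right) = \left(-252773\right) \left(-267276\right) = 67560156348$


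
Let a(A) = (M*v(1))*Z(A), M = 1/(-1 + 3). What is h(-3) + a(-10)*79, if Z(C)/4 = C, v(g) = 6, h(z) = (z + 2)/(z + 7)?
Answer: -37921/4 ≈ -9480.3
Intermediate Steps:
h(z) = (2 + z)/(7 + z)
Z(C) = 4*C
M = 1/2 ≈ 0.50000
a(A) = 12*A (a(A) = ((1/2)*6)*(4*A) = 3*(4*A) = 12*A)
h(-3) + a(-10)*79 = (2 - 3)/(7 - 3) + (12*(-10))*79 = -1/4 - 120*79 = (1/4)*(-1) - 9480 = -1/4 - 9480 = -37921/4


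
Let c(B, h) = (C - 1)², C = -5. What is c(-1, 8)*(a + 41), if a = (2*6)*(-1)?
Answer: 1044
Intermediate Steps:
c(B, h) = 36 (c(B, h) = (-5 - 1)² = (-6)² = 36)
a = -12 (a = 12*(-1) = -12)
c(-1, 8)*(a + 41) = 36*(-12 + 41) = 36*29 = 1044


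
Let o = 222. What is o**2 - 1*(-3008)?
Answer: 52292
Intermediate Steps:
o**2 - 1*(-3008) = 222**2 - 1*(-3008) = 49284 + 3008 = 52292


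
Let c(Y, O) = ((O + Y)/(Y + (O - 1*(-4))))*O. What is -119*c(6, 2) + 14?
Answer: -434/3 ≈ -144.67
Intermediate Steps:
c(Y, O) = O*(O + Y)/(4 + O + Y) (c(Y, O) = ((O + Y)/(Y + (O + 4)))*O = ((O + Y)/(Y + (4 + O)))*O = ((O + Y)/(4 + O + Y))*O = O*(O + Y)/(4 + O + Y))
-119*c(6, 2) + 14 = -238*(2 + 6)/(4 + 2 + 6) + 14 = -238*8/12 + 14 = -119*4/3 + 14 = -476/3 + 14 = -434/3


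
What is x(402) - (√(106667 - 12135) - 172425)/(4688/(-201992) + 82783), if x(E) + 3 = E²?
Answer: 112593574838602/696729127 - 50498*√23633/2090187381 ≈ 1.6160e+5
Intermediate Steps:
x(E) = -3 + E²
x(402) - (√(106667 - 12135) - 172425)/(4688/(-201992) + 82783) = (-3 + 402²) - (√(106667 - 12135) - 172425)/(4688/(-201992) + 82783) = (-3 + 161604) - (√94532 - 172425)/(4688*(-1/201992) + 82783) = 161601 - (2*√23633 - 172425)/(-586/25249 + 82783) = 161601 - (-172425 + 2*√23633)/2090187381/25249 = 161601 - (-172425 + 2*√23633)*25249/2090187381 = 161601 - (-1451186275/696729127 + 50498*√23633/2090187381) = 161601 + (1451186275/696729127 - 50498*√23633/2090187381) = 112593574838602/696729127 - 50498*√23633/2090187381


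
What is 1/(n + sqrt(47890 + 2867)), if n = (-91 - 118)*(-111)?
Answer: 7733/179380948 - sqrt(50757)/538142844 ≈ 4.2691e-5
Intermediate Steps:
n = 23199 (n = -209*(-111) = 23199)
1/(n + sqrt(47890 + 2867)) = 1/(23199 + sqrt(47890 + 2867)) = 1/(23199 + sqrt(50757))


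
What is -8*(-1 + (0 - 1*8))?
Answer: 72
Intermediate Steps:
-8*(-1 + (0 - 1*8)) = -8*(-1 + (0 - 8)) = -8*(-1 - 8) = -8*(-9) = 72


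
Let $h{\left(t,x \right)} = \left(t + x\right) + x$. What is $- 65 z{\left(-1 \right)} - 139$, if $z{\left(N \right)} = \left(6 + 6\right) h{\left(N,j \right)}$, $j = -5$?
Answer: $8441$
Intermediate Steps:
$h{\left(t,x \right)} = t + 2 x$
$z{\left(N \right)} = -120 + 12 N$ ($z{\left(N \right)} = \left(6 + 6\right) \left(N + 2 \left(-5\right)\right) = 12 \left(N - 10\right) = 12 \left(-10 + N\right) = -120 + 12 N$)
$- 65 z{\left(-1 \right)} - 139 = - 65 \left(-120 + 12 \left(-1\right)\right) - 139 = - 65 \left(-120 - 12\right) - 139 = \left(-65\right) \left(-132\right) - 139 = 8580 - 139 = 8441$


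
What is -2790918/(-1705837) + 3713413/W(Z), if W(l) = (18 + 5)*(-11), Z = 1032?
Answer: -575797380857/39234251 ≈ -14676.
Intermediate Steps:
W(l) = -253 (W(l) = 23*(-11) = -253)
-2790918/(-1705837) + 3713413/W(Z) = -2790918/(-1705837) + 3713413/(-253) = -2790918*(-1/1705837) + 3713413*(-1/253) = 2790918/1705837 - 337583/23 = -575797380857/39234251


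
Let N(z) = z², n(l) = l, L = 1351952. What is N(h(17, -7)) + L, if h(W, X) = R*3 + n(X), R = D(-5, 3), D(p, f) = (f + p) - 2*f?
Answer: 1352913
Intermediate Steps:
D(p, f) = p - f
R = -8 (R = -5 - 1*3 = -5 - 3 = -8)
h(W, X) = -24 + X (h(W, X) = -8*3 + X = -24 + X)
N(h(17, -7)) + L = (-24 - 7)² + 1351952 = (-31)² + 1351952 = 961 + 1351952 = 1352913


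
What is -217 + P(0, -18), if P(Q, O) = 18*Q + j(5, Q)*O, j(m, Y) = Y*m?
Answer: -217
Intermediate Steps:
P(Q, O) = 18*Q + 5*O*Q (P(Q, O) = 18*Q + (Q*5)*O = 18*Q + (5*Q)*O = 18*Q + 5*O*Q)
-217 + P(0, -18) = -217 + 0*(18 + 5*(-18)) = -217 + 0*(18 - 90) = -217 + 0*(-72) = -217 + 0 = -217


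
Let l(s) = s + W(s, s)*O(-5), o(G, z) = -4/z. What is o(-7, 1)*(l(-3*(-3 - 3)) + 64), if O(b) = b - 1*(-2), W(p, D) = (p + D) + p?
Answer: 320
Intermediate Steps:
W(p, D) = D + 2*p (W(p, D) = (D + p) + p = D + 2*p)
O(b) = 2 + b (O(b) = b + 2 = 2 + b)
l(s) = -8*s (l(s) = s + (s + 2*s)*(2 - 5) = s + (3*s)*(-3) = s - 9*s = -8*s)
o(-7, 1)*(l(-3*(-3 - 3)) + 64) = (-4/1)*(-(-24)*(-3 - 3) + 64) = (-4*1)*(-(-24)*(-6) + 64) = -4*(-8*18 + 64) = -4*(-144 + 64) = -4*(-80) = 320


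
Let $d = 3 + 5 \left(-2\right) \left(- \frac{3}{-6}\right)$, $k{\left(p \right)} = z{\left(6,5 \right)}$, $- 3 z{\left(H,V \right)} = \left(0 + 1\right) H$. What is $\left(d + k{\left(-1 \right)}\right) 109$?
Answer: $-436$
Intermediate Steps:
$z{\left(H,V \right)} = - \frac{H}{3}$ ($z{\left(H,V \right)} = - \frac{\left(0 + 1\right) H}{3} = - \frac{1 H}{3} = - \frac{H}{3}$)
$k{\left(p \right)} = -2$ ($k{\left(p \right)} = \left(- \frac{1}{3}\right) 6 = -2$)
$d = -2$ ($d = 3 - 10 \left(\left(-3\right) \left(- \frac{1}{6}\right)\right) = 3 - 5 = -2$)
$\left(d + k{\left(-1 \right)}\right) 109 = \left(-2 - 2\right) 109 = \left(-4\right) 109 = -436$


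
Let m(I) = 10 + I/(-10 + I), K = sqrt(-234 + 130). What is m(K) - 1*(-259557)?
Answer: 13237943/51 - 5*I*sqrt(26)/51 ≈ 2.5957e+5 - 0.4999*I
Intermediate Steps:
K = 2*I*sqrt(26) (K = sqrt(-104) = 2*I*sqrt(26) ≈ 10.198*I)
m(K) - 1*(-259557) = (-100 + 11*(2*I*sqrt(26)))/(-10 + 2*I*sqrt(26)) - 1*(-259557) = (-100 + 22*I*sqrt(26))/(-10 + 2*I*sqrt(26)) + 259557 = 259557 + (-100 + 22*I*sqrt(26))/(-10 + 2*I*sqrt(26))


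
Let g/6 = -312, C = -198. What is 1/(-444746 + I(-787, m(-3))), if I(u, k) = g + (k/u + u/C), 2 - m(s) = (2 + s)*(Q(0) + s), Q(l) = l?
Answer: -155826/69594076901 ≈ -2.2391e-6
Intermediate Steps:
m(s) = 2 - s*(2 + s) (m(s) = 2 - (2 + s)*(0 + s) = 2 - (2 + s)*s = 2 - s*(2 + s))
g = -1872 (g = 6*(-312) = -1872)
I(u, k) = -1872 - u/198 + k/u (I(u, k) = -1872 + (k/u + u/(-198)) = -1872 + (k/u + u*(-1/198)) = -1872 + (k/u - u/198) = -1872 + (-u/198 + k/u) = -1872 - u/198 + k/u)
1/(-444746 + I(-787, m(-3))) = 1/(-444746 + (-1872 - 1/198*(-787) + (2 - 1*(-3)² - 2*(-3))/(-787))) = 1/(-444746 + (-1872 + 787/198 + (2 - 1*9 + 6)*(-1/787))) = 1/(-444746 + (-1872 + 787/198 + (2 - 9 + 6)*(-1/787))) = 1/(-444746 + (-1872 + 787/198 - 1*(-1/787))) = 1/(-444746 + (-1872 + 787/198 + 1/787)) = 1/(-444746 - 291086705/155826) = 1/(-69594076901/155826) = -155826/69594076901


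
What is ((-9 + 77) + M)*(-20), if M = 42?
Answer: -2200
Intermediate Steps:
((-9 + 77) + M)*(-20) = ((-9 + 77) + 42)*(-20) = (68 + 42)*(-20) = 110*(-20) = -2200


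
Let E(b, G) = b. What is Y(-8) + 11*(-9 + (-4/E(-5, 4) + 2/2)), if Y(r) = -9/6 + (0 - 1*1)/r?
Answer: -3223/40 ≈ -80.575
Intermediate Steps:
Y(r) = -3/2 - 1/r (Y(r) = -9*1/6 + (0 - 1)/r = -3/2 - 1/r)
Y(-8) + 11*(-9 + (-4/E(-5, 4) + 2/2)) = (-3/2 - 1/(-8)) + 11*(-9 + (-4/(-5) + 2/2)) = (-3/2 - 1*(-1/8)) + 11*(-9 + (-4*(-1/5) + 2*(1/2))) = (-3/2 + 1/8) + 11*(-9 + (4/5 + 1)) = -11/8 + 11*(-9 + 9/5) = -11/8 + 11*(-36/5) = -11/8 - 396/5 = -3223/40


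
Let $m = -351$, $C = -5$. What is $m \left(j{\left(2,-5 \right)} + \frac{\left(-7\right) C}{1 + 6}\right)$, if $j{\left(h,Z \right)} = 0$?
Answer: $-1755$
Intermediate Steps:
$m \left(j{\left(2,-5 \right)} + \frac{\left(-7\right) C}{1 + 6}\right) = - 351 \left(0 + \frac{\left(-7\right) \left(-5\right)}{1 + 6}\right) = - 351 \left(0 + \frac{35}{7}\right) = - 351 \left(0 + 35 \cdot \frac{1}{7}\right) = - 351 \left(0 + 5\right) = \left(-351\right) 5 = -1755$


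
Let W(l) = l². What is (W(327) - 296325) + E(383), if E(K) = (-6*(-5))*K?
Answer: -177906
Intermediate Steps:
E(K) = 30*K
(W(327) - 296325) + E(383) = (327² - 296325) + 30*383 = (106929 - 296325) + 11490 = -189396 + 11490 = -177906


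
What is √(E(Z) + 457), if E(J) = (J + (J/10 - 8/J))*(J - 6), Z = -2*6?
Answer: √17065/5 ≈ 26.127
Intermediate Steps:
Z = -12
E(J) = (-6 + J)*(-8/J + 11*J/10) (E(J) = (J + (J*(⅒) - 8/J))*(-6 + J) = (J + (J/10 - 8/J))*(-6 + J) = (J + (-8/J + J/10))*(-6 + J) = (-8/J + 11*J/10)*(-6 + J) = (-6 + J)*(-8/J + 11*J/10))
√(E(Z) + 457) = √((⅒)*(480 - 1*(-12)*(80 - 11*(-12)² + 66*(-12)))/(-12) + 457) = √((⅒)*(-1/12)*(480 - 1*(-12)*(80 - 11*144 - 792)) + 457) = √((⅒)*(-1/12)*(480 - 1*(-12)*(80 - 1584 - 792)) + 457) = √((⅒)*(-1/12)*(480 - 1*(-12)*(-2296)) + 457) = √((⅒)*(-1/12)*(480 - 27552) + 457) = √((⅒)*(-1/12)*(-27072) + 457) = √(1128/5 + 457) = √(3413/5) = √17065/5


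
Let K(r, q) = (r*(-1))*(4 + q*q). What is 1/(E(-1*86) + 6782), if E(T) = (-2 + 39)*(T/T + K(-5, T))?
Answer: 1/1375819 ≈ 7.2684e-7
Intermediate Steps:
K(r, q) = -r*(4 + q**2) (K(r, q) = (-r)*(4 + q**2) = -r*(4 + q**2))
E(T) = 777 + 185*T**2 (E(T) = (-2 + 39)*(T/T - 1*(-5)*(4 + T**2)) = 37*(1 + (20 + 5*T**2)) = 37*(21 + 5*T**2) = 777 + 185*T**2)
1/(E(-1*86) + 6782) = 1/((777 + 185*(-1*86)**2) + 6782) = 1/((777 + 185*(-86)**2) + 6782) = 1/((777 + 185*7396) + 6782) = 1/((777 + 1368260) + 6782) = 1/(1369037 + 6782) = 1/1375819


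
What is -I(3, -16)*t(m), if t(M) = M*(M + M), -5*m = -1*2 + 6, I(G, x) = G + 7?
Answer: -64/5 ≈ -12.800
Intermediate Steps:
I(G, x) = 7 + G
m = -⅘ (m = -(-1*2 + 6)/5 = -(-2 + 6)/5 = -⅕*4 = -⅘ ≈ -0.80000)
t(M) = 2*M² (t(M) = M*(2*M) = 2*M²)
-I(3, -16)*t(m) = -(7 + 3)*2*(-⅘)² = -10*2*(16/25) = -10*32/25 = -1*64/5 = -64/5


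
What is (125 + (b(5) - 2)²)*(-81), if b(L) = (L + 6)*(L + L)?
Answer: -954909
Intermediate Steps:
b(L) = 2*L*(6 + L) (b(L) = (6 + L)*(2*L) = 2*L*(6 + L))
(125 + (b(5) - 2)²)*(-81) = (125 + (2*5*(6 + 5) - 2)²)*(-81) = (125 + (2*5*11 - 2)²)*(-81) = (125 + (110 - 2)²)*(-81) = (125 + 108²)*(-81) = (125 + 11664)*(-81) = 11789*(-81) = -954909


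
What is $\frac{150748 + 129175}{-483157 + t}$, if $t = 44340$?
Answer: $- \frac{279923}{438817} \approx -0.6379$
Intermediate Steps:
$\frac{150748 + 129175}{-483157 + t} = \frac{150748 + 129175}{-483157 + 44340} = \frac{279923}{-438817} = 279923 \left(- \frac{1}{438817}\right) = - \frac{279923}{438817}$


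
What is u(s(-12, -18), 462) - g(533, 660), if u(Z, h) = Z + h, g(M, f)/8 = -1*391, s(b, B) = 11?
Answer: 3601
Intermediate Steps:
g(M, f) = -3128 (g(M, f) = 8*(-1*391) = 8*(-391) = -3128)
u(s(-12, -18), 462) - g(533, 660) = (11 + 462) - 1*(-3128) = 473 + 3128 = 3601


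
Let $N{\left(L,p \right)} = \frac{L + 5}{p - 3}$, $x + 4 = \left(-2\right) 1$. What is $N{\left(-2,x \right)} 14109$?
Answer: $-4703$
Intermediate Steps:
$x = -6$ ($x = -4 - 2 = -6$)
$N{\left(L,p \right)} = \frac{5 + L}{-3 + p}$
$N{\left(-2,x \right)} 14109 = \frac{5 - 2}{-3 - 6} \cdot 14109 = \frac{1}{-9} \cdot 3 \cdot 14109 = \left(- \frac{1}{9}\right) 3 \cdot 14109 = \left(- \frac{1}{3}\right) 14109 = -4703$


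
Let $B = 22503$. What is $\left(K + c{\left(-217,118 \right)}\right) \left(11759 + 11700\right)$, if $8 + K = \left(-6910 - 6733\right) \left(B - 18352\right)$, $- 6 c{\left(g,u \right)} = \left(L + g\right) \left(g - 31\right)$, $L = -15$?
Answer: $- \frac{3986272240589}{3} \approx -1.3288 \cdot 10^{12}$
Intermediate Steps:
$c{\left(g,u \right)} = - \frac{\left(-31 + g\right) \left(-15 + g\right)}{6}$ ($c{\left(g,u \right)} = - \frac{\left(-15 + g\right) \left(g - 31\right)}{6} = - \frac{\left(-15 + g\right) \left(-31 + g\right)}{6} = - \frac{\left(-31 + g\right) \left(-15 + g\right)}{6}$)
$K = -56632101$ ($K = -8 + \left(-6910 - 6733\right) \left(22503 - 18352\right) = -8 - 13643 \left(22503 - 18352\right) = -8 - 56632093 = -56632101$)
$\left(K + c{\left(-217,118 \right)}\right) \left(11759 + 11700\right) = \left(-56632101 - \left(\frac{10447}{6} + \frac{47089}{6}\right)\right) \left(11759 + 11700\right) = \left(-56632101 - \frac{28768}{3}\right) 23459 = \left(- \frac{169925071}{3}\right) 23459 = - \frac{3986272240589}{3}$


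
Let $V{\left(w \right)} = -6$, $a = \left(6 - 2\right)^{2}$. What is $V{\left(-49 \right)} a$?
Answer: $-96$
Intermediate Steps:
$a = 16$ ($a = 4^{2} = 16$)
$V{\left(-49 \right)} a = \left(-6\right) 16 = -96$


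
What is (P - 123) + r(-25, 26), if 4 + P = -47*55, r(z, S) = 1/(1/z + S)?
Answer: -1760063/649 ≈ -2712.0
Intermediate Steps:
r(z, S) = 1/(S + 1/z)
P = -2589 (P = -4 - 47*55 = -4 - 2585 = -2589)
(P - 123) + r(-25, 26) = (-2589 - 123) - 25/(1 + 26*(-25)) = -2712 - 25/(1 - 650) = -2712 - 25/(-649) = -2712 - 25*(-1/649) = -2712 + 25/649 = -1760063/649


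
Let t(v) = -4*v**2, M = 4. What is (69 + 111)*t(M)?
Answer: -11520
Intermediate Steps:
(69 + 111)*t(M) = (69 + 111)*(-4*4**2) = 180*(-4*16) = 180*(-64) = -11520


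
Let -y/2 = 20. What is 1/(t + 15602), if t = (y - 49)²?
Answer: 1/23523 ≈ 4.2512e-5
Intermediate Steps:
y = -40 (y = -2*20 = -40)
t = 7921 (t = (-40 - 49)² = (-89)² = 7921)
1/(t + 15602) = 1/(7921 + 15602) = 1/23523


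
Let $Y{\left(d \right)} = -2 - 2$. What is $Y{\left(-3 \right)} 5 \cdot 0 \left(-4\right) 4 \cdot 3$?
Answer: $0$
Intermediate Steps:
$Y{\left(d \right)} = -4$
$Y{\left(-3 \right)} 5 \cdot 0 \left(-4\right) 4 \cdot 3 = \left(-4\right) 5 \cdot 0 \left(-4\right) 4 \cdot 3 = - 20 \cdot 0 \cdot 4 \cdot 3 = \left(-20\right) 0 \cdot 3 = 0 \cdot 3 = 0$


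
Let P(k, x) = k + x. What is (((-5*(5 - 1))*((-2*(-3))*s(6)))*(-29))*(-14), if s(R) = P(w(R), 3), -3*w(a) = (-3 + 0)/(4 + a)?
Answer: -151032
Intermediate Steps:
w(a) = 1/(4 + a) (w(a) = -(-3 + 0)/(3*(4 + a)) = -(-1)/(4 + a) = 1/(4 + a))
s(R) = 3 + 1/(4 + R) (s(R) = 1/(4 + R) + 3 = 3 + 1/(4 + R))
(((-5*(5 - 1))*((-2*(-3))*s(6)))*(-29))*(-14) = (((-5*(5 - 1))*((-2*(-3))*((13 + 3*6)/(4 + 6))))*(-29))*(-14) = (((-5*4)*(6*((13 + 18)/10)))*(-29))*(-14) = (-120*(1/10)*31*(-29))*(-14) = (-120*31/10*(-29))*(-14) = (-20*93/5*(-29))*(-14) = -372*(-29)*(-14) = 10788*(-14) = -151032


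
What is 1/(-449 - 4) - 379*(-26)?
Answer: 4463861/453 ≈ 9854.0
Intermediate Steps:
1/(-449 - 4) - 379*(-26) = 1/(-453) + 9854 = -1/453 + 9854 = 4463861/453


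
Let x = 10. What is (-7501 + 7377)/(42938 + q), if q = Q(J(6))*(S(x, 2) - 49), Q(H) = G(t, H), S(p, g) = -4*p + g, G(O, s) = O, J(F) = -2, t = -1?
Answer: -124/43025 ≈ -0.0028820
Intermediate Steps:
S(p, g) = g - 4*p
Q(H) = -1
q = 87 (q = -((2 - 4*10) - 49) = -((2 - 40) - 49) = -(-38 - 49) = -1*(-87) = 87)
(-7501 + 7377)/(42938 + q) = (-7501 + 7377)/(42938 + 87) = -124/43025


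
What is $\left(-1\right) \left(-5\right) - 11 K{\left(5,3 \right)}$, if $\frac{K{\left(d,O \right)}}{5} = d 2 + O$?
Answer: $-710$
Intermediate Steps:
$K{\left(d,O \right)} = 5 O + 10 d$ ($K{\left(d,O \right)} = 5 \left(d 2 + O\right) = 5 \left(2 d + O\right) = 5 \left(O + 2 d\right) = 5 O + 10 d$)
$\left(-1\right) \left(-5\right) - 11 K{\left(5,3 \right)} = \left(-1\right) \left(-5\right) - 11 \left(5 \cdot 3 + 10 \cdot 5\right) = 5 - 11 \left(15 + 50\right) = 5 - 715 = -710$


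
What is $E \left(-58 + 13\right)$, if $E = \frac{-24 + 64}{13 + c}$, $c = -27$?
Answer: $\frac{900}{7} \approx 128.57$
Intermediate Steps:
$E = - \frac{20}{7}$ ($E = \frac{-24 + 64}{13 - 27} = \frac{40}{-14} = 40 \left(- \frac{1}{14}\right) = - \frac{20}{7} \approx -2.8571$)
$E \left(-58 + 13\right) = - \frac{20 \left(-58 + 13\right)}{7} = \left(- \frac{20}{7}\right) \left(-45\right) = \frac{900}{7}$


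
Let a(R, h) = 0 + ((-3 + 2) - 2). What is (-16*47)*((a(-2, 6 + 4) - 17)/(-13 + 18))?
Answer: 3008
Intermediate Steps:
a(R, h) = -3 (a(R, h) = 0 + (-1 - 2) = 0 - 3 = -3)
(-16*47)*((a(-2, 6 + 4) - 17)/(-13 + 18)) = (-16*47)*((-3 - 17)/(-13 + 18)) = -(-15040)/5 = -752*(-4) = 3008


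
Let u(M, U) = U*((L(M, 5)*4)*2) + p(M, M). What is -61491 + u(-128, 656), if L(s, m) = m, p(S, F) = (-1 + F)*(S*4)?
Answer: 30797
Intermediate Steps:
p(S, F) = 4*S*(-1 + F) (p(S, F) = (-1 + F)*(4*S) = 4*S*(-1 + F))
u(M, U) = 40*U + 4*M*(-1 + M) (u(M, U) = U*((5*4)*2) + 4*M*(-1 + M) = U*(20*2) + 4*M*(-1 + M) = U*40 + 4*M*(-1 + M) = 40*U + 4*M*(-1 + M))
-61491 + u(-128, 656) = -61491 + (40*656 + 4*(-128)*(-1 - 128)) = -61491 + (26240 + 4*(-128)*(-129)) = -61491 + (26240 + 66048) = -61491 + 92288 = 30797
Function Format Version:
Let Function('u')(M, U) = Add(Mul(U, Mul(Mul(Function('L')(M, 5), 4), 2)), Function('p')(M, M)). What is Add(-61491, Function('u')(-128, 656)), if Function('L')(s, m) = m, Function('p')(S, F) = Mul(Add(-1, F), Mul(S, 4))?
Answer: 30797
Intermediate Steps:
Function('p')(S, F) = Mul(4, S, Add(-1, F)) (Function('p')(S, F) = Mul(Add(-1, F), Mul(4, S)) = Mul(4, S, Add(-1, F)))
Function('u')(M, U) = Add(Mul(40, U), Mul(4, M, Add(-1, M))) (Function('u')(M, U) = Add(Mul(U, Mul(Mul(5, 4), 2)), Mul(4, M, Add(-1, M))) = Add(Mul(U, Mul(20, 2)), Mul(4, M, Add(-1, M))) = Add(Mul(U, 40), Mul(4, M, Add(-1, M))) = Add(Mul(40, U), Mul(4, M, Add(-1, M))))
Add(-61491, Function('u')(-128, 656)) = Add(-61491, Add(Mul(40, 656), Mul(4, -128, Add(-1, -128)))) = Add(-61491, Add(26240, Mul(4, -128, -129))) = Add(-61491, Add(26240, 66048)) = Add(-61491, 92288) = 30797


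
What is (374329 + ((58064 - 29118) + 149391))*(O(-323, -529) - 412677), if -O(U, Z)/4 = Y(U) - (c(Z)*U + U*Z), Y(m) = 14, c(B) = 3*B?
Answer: 1282814606574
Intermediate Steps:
O(U, Z) = -56 + 16*U*Z (O(U, Z) = -4*(14 - ((3*Z)*U + U*Z)) = -4*(14 - (3*U*Z + U*Z)) = -4*(14 - 4*U*Z) = -56 + 16*U*Z)
(374329 + ((58064 - 29118) + 149391))*(O(-323, -529) - 412677) = (374329 + ((58064 - 29118) + 149391))*((-56 + 16*(-323)*(-529)) - 412677) = (374329 + (28946 + 149391))*((-56 + 2733872) - 412677) = (374329 + 178337)*(2733816 - 412677) = 552666*2321139 = 1282814606574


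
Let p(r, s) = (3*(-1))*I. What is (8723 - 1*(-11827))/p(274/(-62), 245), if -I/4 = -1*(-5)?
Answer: 685/2 ≈ 342.50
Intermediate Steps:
I = -20 (I = -(-4)*(-5) = -4*5 = -20)
p(r, s) = 60 (p(r, s) = (3*(-1))*(-20) = -3*(-20) = 60)
(8723 - 1*(-11827))/p(274/(-62), 245) = (8723 - 1*(-11827))/60 = (8723 + 11827)*(1/60) = 20550*(1/60) = 685/2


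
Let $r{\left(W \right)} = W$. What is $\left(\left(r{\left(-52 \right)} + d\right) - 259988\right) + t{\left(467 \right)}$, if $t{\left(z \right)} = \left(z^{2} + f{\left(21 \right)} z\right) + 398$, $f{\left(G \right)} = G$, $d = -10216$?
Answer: $-41962$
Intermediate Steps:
$t{\left(z \right)} = 398 + z^{2} + 21 z$ ($t{\left(z \right)} = \left(z^{2} + 21 z\right) + 398 = 398 + z^{2} + 21 z$)
$\left(\left(r{\left(-52 \right)} + d\right) - 259988\right) + t{\left(467 \right)} = \left(\left(-52 - 10216\right) - 259988\right) + \left(398 + 467^{2} + 21 \cdot 467\right) = \left(-10268 - 259988\right) + \left(398 + 218089 + 9807\right) = -270256 + 228294 = -41962$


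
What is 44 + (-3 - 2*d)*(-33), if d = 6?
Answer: 539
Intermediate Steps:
44 + (-3 - 2*d)*(-33) = 44 + (-3 - 2*6)*(-33) = 44 + (-3 - 12)*(-33) = 44 - 15*(-33) = 44 + 495 = 539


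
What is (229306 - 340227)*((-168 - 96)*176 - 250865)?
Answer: 32980030009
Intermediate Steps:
(229306 - 340227)*((-168 - 96)*176 - 250865) = -110921*(-264*176 - 250865) = -110921*(-46464 - 250865) = -110921*(-297329) = 32980030009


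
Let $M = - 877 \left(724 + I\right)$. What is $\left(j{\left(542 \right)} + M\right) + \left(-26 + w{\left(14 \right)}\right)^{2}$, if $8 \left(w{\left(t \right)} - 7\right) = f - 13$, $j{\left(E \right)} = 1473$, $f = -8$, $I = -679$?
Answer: $- \frac{2401559}{64} \approx -37524.0$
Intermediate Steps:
$w{\left(t \right)} = \frac{35}{8}$ ($w{\left(t \right)} = 7 + \frac{-8 - 13}{8} = 7 + \frac{1}{8} \left(-21\right) = 7 - \frac{21}{8} = \frac{35}{8}$)
$M = -39465$ ($M = - 877 \left(724 - 679\right) = \left(-877\right) 45 = -39465$)
$\left(j{\left(542 \right)} + M\right) + \left(-26 + w{\left(14 \right)}\right)^{2} = \left(1473 - 39465\right) + \left(-26 + \frac{35}{8}\right)^{2} = -37992 + \left(- \frac{173}{8}\right)^{2} = -37992 + \frac{29929}{64} = - \frac{2401559}{64}$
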